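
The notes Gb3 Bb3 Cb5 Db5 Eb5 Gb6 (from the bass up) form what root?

Reordering Gb, Bb, Cb, Db, Eb into stacked thirds gives Cb–Eb–Gb–Bb–Db; the bottom of that stack, Cb, is the root.

Cb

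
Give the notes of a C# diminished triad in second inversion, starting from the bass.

The chord tones are C#–E–G. With the fifth (G) lowest for second inversion: G, C#, E.

G, C#, E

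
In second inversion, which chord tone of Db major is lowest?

Ab

In second inversion the fifth is lowest. For Db major (Db–F–Ab) that is Ab.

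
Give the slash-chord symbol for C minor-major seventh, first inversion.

Cm(maj7)/Eb

First inversion of C minor-major seventh has the third (Eb) in the bass. As a slash chord: Cm(maj7)/Eb.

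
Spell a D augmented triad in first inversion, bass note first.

D augmented is D–F#–A#. First inversion puts the third (F#) in the bass, with the remaining tones above: F#, A#, D.

F#, A#, D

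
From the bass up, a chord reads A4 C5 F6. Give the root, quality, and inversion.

F major, first inversion

The pitch classes A, C, F arrange in thirds as F–A–C: an F major triad.
With the third (A) in the bass, the chord is in first inversion (figured bass 6).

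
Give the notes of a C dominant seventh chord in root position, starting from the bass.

The chord tones are C–E–G–Bb. With the root (C) lowest for root position: C, E, G, Bb.

C, E, G, Bb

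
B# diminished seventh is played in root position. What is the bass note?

In root position the root is lowest. For B# diminished seventh (B#–D#–F#–A) that is B#.

B#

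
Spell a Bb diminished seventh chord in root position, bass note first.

Bb, Db, Fb, Abb

Spelling Bb diminished seventh: Bb–Db–Fb–Abb. In root position the root is bass, giving Bb, Db, Fb, Abb from the bottom.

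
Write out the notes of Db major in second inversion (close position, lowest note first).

Ab, Db, F

Db major is Db–F–Ab. Second inversion puts the fifth (Ab) in the bass, with the remaining tones above: Ab, Db, F.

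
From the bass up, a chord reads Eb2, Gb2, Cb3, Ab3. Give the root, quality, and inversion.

Ab minor seventh, second inversion

The pitch classes Eb, Gb, Cb, Ab arrange in thirds as Ab–Cb–Eb–Gb: an Ab minor seventh chord.
With the fifth (Eb) in the bass, the chord is in second inversion (figured bass 4/3).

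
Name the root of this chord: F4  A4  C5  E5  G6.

F, A, C, E, G are the tones of an F major ninth chord (F–A–C–E–G), making F the root.

F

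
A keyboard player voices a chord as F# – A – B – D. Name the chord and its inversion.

The pitch classes F#, A, B, D arrange in thirds as B–D–F#–A: a B minor seventh chord.
F# is the fifth of B minor seventh; fifth in the bass means second inversion (figured bass 4/3).

B minor seventh, second inversion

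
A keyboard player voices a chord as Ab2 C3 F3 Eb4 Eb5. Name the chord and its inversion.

The pitch classes Ab, C, F, Eb arrange in thirds as F–Ab–C–Eb: an F minor seventh chord.
Ab is the third of F minor seventh; third in the bass means first inversion (figured bass 6/5).

F minor seventh, first inversion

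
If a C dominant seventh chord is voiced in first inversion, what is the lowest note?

E

C dominant seventh is C–E–G–Bb. First inversion places the third in the bass: E.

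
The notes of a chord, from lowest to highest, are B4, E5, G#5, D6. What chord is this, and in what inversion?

The pitch classes B, E, G#, D arrange in thirds as E–G#–B–D: an E dominant seventh chord.
B is the fifth of E dominant seventh; fifth in the bass means second inversion (figured bass 4/3).

E dominant seventh, second inversion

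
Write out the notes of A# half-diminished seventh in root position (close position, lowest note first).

A#, C#, E, G#

The chord tones are A#–C#–E–G#. With the root (A#) lowest for root position: A#, C#, E, G#.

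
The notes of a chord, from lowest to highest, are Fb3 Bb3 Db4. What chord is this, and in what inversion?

The distinct note names are Fb, Bb, Db. Stacked in thirds they read Bb–Db–Fb, which is a diminished triad on Bb.
The lowest note is Fb, the fifth of the chord, so this is second inversion (figured bass 6/4).

Bb diminished, second inversion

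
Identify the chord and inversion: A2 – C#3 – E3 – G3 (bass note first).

Reducing to letter names: A, C#, E, G. These stack in thirds as A–C#–E–G — an A dominant seventh chord.
The lowest note is A, the root of the chord, so this is root position (figured bass 7).

A dominant seventh, root position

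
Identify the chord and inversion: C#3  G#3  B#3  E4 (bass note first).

C# minor-major seventh, root position

Reducing to letter names: C#, G#, B#, E. These stack in thirds as C#–E–G#–B# — a C# minor-major seventh chord.
The lowest note is C#, the root of the chord, so this is root position (figured bass 7).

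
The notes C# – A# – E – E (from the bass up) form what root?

The distinct letter names are C#, A#, E. Arranged as a stack of thirds they read A#–C#–E, so A# is the root (an A# diminished triad).

A#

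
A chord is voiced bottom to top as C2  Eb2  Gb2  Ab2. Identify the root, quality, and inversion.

The pitch classes C, Eb, Gb, Ab arrange in thirds as Ab–C–Eb–Gb: an Ab dominant seventh chord.
The lowest note is C, the third of the chord, so this is first inversion (figured bass 6/5).

Ab dominant seventh, first inversion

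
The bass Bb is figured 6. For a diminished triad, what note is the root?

G

The figures 6 mean the third of the chord is in the bass. If Bb is the third of a diminished triad, the root is G (chord tones G–Bb–Db).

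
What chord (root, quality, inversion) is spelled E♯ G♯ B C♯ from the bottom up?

Reducing to letter names: E#, G#, B, C#. These stack in thirds as C#–E#–G#–B — a C# dominant seventh chord.
With the third (E#) in the bass, the chord is in first inversion (figured bass 6/5).

C# dominant seventh, first inversion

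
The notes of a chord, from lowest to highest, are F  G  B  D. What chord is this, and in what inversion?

G dominant seventh, third inversion

Reducing to letter names: F, G, B, D. These stack in thirds as G–B–D–F — a G dominant seventh chord.
The lowest note is F, the seventh of the chord, so this is third inversion (figured bass 4/2).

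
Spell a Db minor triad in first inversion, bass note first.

Fb, Ab, Db

Spelling Db minor: Db–Fb–Ab. In first inversion the third is bass, giving Fb, Ab, Db from the bottom.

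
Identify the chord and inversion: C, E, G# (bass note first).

C augmented, root position

The pitch classes C, E, G# arrange in thirds as C–E–G#: a C augmented triad.
With the root (C) in the bass, the chord is in root position (figured bass 5/3).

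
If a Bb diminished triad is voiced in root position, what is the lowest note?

Bb

The root of Bb diminished (Bb–Db–Fb) is Bb; that is the bass in root position.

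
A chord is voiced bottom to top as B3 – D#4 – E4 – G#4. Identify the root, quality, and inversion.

The distinct note names are B, D#, E, G#. Stacked in thirds they read E–G#–B–D#, which is a major seventh chord on E.
The lowest note is B, the fifth of the chord, so this is second inversion (figured bass 4/3).

E major seventh, second inversion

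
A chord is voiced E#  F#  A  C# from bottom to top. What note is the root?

F#

The distinct letter names are E#, F#, A, C#. Arranged as a stack of thirds they read F#–A–C#–E#, so F# is the root (an F# minor-major seventh chord).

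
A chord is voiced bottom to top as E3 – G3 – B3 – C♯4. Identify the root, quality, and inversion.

Reducing to letter names: E, G, B, C#. These stack in thirds as C#–E–G–B — a C# half-diminished seventh chord.
The lowest note is E, the third of the chord, so this is first inversion (figured bass 6/5).

C# half-diminished seventh, first inversion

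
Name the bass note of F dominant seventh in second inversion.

F dominant seventh is F–A–C–Eb. Second inversion places the fifth in the bass: C.

C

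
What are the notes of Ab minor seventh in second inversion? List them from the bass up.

Eb, Gb, Ab, Cb

Spelling Ab minor seventh: Ab–Cb–Eb–Gb. In second inversion the fifth is bass, giving Eb, Gb, Ab, Cb from the bottom.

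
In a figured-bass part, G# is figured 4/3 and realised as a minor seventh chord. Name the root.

C#

The figures 4/3 mean the fifth of the chord is in the bass. If G# is the fifth of a minor seventh chord, the root is C# (chord tones C#–E–G#–B).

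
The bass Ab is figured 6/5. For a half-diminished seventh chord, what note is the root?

F

The figures 6/5 mean the third of the chord is in the bass. If Ab is the third of a half-diminished seventh chord, the root is F (chord tones F–Ab–Cb–Eb).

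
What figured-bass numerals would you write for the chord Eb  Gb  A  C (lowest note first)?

4/3

The notes Eb, Gb, A, C stack in thirds as A–C–Eb–Gb — an A diminished seventh chord. The bass Eb is the fifth, so this is second inversion: figured 4/3.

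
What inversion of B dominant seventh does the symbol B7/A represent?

B7/A means B dominant seventh with A in the bass. A is the seventh of B dominant seventh (B–D#–F#–A), so this is third inversion.

third inversion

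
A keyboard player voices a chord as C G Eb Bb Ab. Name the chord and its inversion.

Ab major ninth, first inversion

The distinct note names are C, G, Eb, Bb, Ab. Stacked in thirds they read Ab–C–Eb–G–Bb, which is a major ninth chord on Ab.
With the third (C) in the bass, the chord is in first inversion.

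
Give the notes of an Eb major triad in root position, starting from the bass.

Eb, G, Bb

Eb major is Eb–G–Bb. Root position puts the root (Eb) in the bass, with the remaining tones above: Eb, G, Bb.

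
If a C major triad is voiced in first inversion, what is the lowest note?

E

The third of C major (C–E–G) is E; that is the bass in first inversion.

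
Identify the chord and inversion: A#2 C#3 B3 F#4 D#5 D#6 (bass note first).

Reducing to letter names: A#, C#, B, F#, D#. These stack in thirds as B–D#–F#–A#–C# — a B major ninth chord.
With the seventh (A#) in the bass, the chord is in third inversion.

B major ninth, third inversion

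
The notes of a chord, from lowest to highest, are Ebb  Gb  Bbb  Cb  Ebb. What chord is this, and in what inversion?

Cb minor seventh, first inversion

The distinct note names are Ebb, Gb, Bbb, Cb. Stacked in thirds they read Cb–Ebb–Gb–Bbb, which is a minor seventh chord on Cb.
With the third (Ebb) in the bass, the chord is in first inversion (figured bass 6/5).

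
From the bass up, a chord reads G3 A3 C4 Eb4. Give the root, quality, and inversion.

A half-diminished seventh, third inversion

Reducing to letter names: G, A, C, Eb. These stack in thirds as A–C–Eb–G — an A half-diminished seventh chord.
The lowest note is G, the seventh of the chord, so this is third inversion (figured bass 4/2).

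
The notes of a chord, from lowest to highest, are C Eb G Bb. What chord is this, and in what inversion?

Reducing to letter names: C, Eb, G, Bb. These stack in thirds as C–Eb–G–Bb — a C minor seventh chord.
The lowest note is C, the root of the chord, so this is root position (figured bass 7).

C minor seventh, root position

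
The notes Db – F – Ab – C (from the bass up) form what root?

The distinct letter names are Db, F, Ab, C. Arranged as a stack of thirds they read Db–F–Ab–C, so Db is the root (a Db major seventh chord).

Db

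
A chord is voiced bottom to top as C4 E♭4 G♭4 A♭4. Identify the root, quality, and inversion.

The pitch classes C, Eb, Gb, Ab arrange in thirds as Ab–C–Eb–Gb: an Ab dominant seventh chord.
C is the third of Ab dominant seventh; third in the bass means first inversion (figured bass 6/5).

Ab dominant seventh, first inversion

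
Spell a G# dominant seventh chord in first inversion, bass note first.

The chord tones are G#–B#–D#–F#. With the third (B#) lowest for first inversion: B#, D#, F#, G#.

B#, D#, F#, G#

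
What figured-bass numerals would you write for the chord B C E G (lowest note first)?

4/2

The notes B, C, E, G stack in thirds as C–E–G–B — a C major seventh chord. The bass B is the seventh, so this is third inversion: figured 4/2.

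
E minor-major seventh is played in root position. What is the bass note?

E

In root position the root is lowest. For E minor-major seventh (E–G–B–D#) that is E.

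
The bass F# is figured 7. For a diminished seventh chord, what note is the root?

F#

The figures 7 mean the root of the chord is in the bass. If F# is the root of a diminished seventh chord, the root is F# (chord tones F#–A–C–Eb).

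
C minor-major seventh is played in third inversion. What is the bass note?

B

The seventh of C minor-major seventh (C–Eb–G–B) is B; that is the bass in third inversion.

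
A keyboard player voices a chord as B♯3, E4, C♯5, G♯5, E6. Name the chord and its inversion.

The distinct note names are B#, E, C#, G#. Stacked in thirds they read C#–E–G#–B#, which is a minor-major seventh chord on C#.
With the seventh (B#) in the bass, the chord is in third inversion (figured bass 4/2).

C# minor-major seventh, third inversion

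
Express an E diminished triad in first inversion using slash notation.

Edim/G

First inversion of E diminished has the third (G) in the bass. As a slash chord: Edim/G.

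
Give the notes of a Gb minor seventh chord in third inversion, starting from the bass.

Fb, Gb, Bbb, Db

The chord tones are Gb–Bbb–Db–Fb. With the seventh (Fb) lowest for third inversion: Fb, Gb, Bbb, Db.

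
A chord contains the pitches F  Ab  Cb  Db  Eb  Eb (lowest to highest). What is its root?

The distinct letter names are F, Ab, Cb, Db, Eb. Arranged as a stack of thirds they read Db–F–Ab–Cb–Eb, so Db is the root (a Db dominant ninth chord).

Db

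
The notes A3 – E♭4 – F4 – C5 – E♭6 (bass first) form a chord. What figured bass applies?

6/5

The notes A, Eb, F, C stack in thirds as F–A–C–Eb — an F dominant seventh chord. The bass A is the third, so this is first inversion: figured 6/5.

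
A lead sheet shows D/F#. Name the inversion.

D/F# means D major with F# in the bass. F# is the third of D major (D–F#–A), so this is first inversion.

first inversion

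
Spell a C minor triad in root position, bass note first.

Spelling C minor: C–Eb–G. In root position the root is bass, giving C, Eb, G from the bottom.

C, Eb, G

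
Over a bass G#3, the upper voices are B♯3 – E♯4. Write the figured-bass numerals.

6

The notes G#, B#, E# stack in thirds as E#–G#–B# — an E# minor triad. The bass G# is the third, so this is first inversion: figured 6.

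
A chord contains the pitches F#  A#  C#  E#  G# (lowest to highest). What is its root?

F#, A#, C#, E#, G# are the tones of an F# major ninth chord (F#–A#–C#–E#–G#), making F# the root.

F#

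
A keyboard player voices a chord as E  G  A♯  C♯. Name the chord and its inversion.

A# diminished seventh, second inversion

Reducing to letter names: E, G, A#, C#. These stack in thirds as A#–C#–E–G — an A# diminished seventh chord.
The lowest note is E, the fifth of the chord, so this is second inversion (figured bass 4/3).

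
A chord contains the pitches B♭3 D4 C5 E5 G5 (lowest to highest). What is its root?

C

Bb, D, C, E, G are the tones of a C dominant ninth chord (C–E–G–Bb–D), making C the root.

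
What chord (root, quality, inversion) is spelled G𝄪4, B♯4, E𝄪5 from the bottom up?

E## diminished, first inversion

The pitch classes G##, B#, E## arrange in thirds as E##–G##–B#: an E## diminished triad.
G## is the third of E## diminished; third in the bass means first inversion (figured bass 6).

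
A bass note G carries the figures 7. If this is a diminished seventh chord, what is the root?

The figures 7 mean the root of the chord is in the bass. If G is the root of a diminished seventh chord, the root is G (chord tones G–Bb–Db–Fb).

G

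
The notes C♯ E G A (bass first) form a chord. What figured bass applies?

6/5

The notes C#, E, G, A stack in thirds as A–C#–E–G — an A dominant seventh chord. The bass C# is the third, so this is first inversion: figured 6/5.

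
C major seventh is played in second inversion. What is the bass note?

In second inversion the fifth is lowest. For C major seventh (C–E–G–B) that is G.

G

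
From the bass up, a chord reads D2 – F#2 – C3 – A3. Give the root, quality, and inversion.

D dominant seventh, root position

Reducing to letter names: D, F#, C, A. These stack in thirds as D–F#–A–C — a D dominant seventh chord.
The lowest note is D, the root of the chord, so this is root position (figured bass 7).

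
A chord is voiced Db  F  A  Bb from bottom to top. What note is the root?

Reordering Db, F, A, Bb into stacked thirds gives Bb–Db–F–A; the bottom of that stack, Bb, is the root.

Bb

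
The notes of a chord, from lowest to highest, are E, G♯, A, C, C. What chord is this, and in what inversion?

Reducing to letter names: E, G#, A, C. These stack in thirds as A–C–E–G# — an A minor-major seventh chord.
With the fifth (E) in the bass, the chord is in second inversion (figured bass 4/3).

A minor-major seventh, second inversion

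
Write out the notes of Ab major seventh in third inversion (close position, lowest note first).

G, Ab, C, Eb

Ab major seventh is Ab–C–Eb–G. Third inversion puts the seventh (G) in the bass, with the remaining tones above: G, Ab, C, Eb.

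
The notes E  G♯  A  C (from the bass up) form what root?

The distinct letter names are E, G#, A, C. Arranged as a stack of thirds they read A–C–E–G#, so A is the root (an A minor-major seventh chord).

A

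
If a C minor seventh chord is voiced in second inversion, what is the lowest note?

The fifth of C minor seventh (C–Eb–G–Bb) is G; that is the bass in second inversion.

G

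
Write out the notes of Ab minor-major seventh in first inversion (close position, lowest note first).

Cb, Eb, G, Ab

Ab minor-major seventh is Ab–Cb–Eb–G. First inversion puts the third (Cb) in the bass, with the remaining tones above: Cb, Eb, G, Ab.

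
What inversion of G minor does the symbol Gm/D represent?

Gm/D means G minor with D in the bass. D is the fifth of G minor (G–Bb–D), so this is second inversion.

second inversion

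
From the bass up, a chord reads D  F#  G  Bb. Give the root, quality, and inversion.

The pitch classes D, F#, G, Bb arrange in thirds as G–Bb–D–F#: a G minor-major seventh chord.
The lowest note is D, the fifth of the chord, so this is second inversion (figured bass 4/3).

G minor-major seventh, second inversion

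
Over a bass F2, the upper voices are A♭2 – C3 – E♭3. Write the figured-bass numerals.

7

The notes F, Ab, C, Eb stack in thirds as F–Ab–C–Eb — an F minor seventh chord. The bass F is the root, so this is root position: figured 7.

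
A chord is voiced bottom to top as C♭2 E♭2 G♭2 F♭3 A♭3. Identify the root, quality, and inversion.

The distinct note names are Cb, Eb, Gb, Fb, Ab. Stacked in thirds they read Fb–Ab–Cb–Eb–Gb, which is a major ninth chord on Fb.
The lowest note is Cb, the fifth of the chord, so this is second inversion.

Fb major ninth, second inversion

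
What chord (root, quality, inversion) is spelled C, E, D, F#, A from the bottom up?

The distinct note names are C, E, D, F#, A. Stacked in thirds they read D–F#–A–C–E, which is a dominant ninth chord on D.
The lowest note is C, the seventh of the chord, so this is third inversion.

D dominant ninth, third inversion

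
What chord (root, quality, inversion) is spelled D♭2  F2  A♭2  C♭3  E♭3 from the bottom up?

Db dominant ninth, root position

Reducing to letter names: Db, F, Ab, Cb, Eb. These stack in thirds as Db–F–Ab–Cb–Eb — a Db dominant ninth chord.
Db is the root of Db dominant ninth; root in the bass means root position.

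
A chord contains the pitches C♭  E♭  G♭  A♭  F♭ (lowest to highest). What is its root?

Reordering Cb, Eb, Gb, Ab, Fb into stacked thirds gives Fb–Ab–Cb–Eb–Gb; the bottom of that stack, Fb, is the root.

Fb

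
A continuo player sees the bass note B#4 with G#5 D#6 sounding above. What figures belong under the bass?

The notes B#, G#, D# stack in thirds as G#–B#–D# — a G# major triad. The bass B# is the third, so this is first inversion: figured 6.

6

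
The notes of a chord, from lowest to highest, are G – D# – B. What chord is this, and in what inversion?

The pitch classes G, D#, B arrange in thirds as G–B–D#: a G augmented triad.
With the root (G) in the bass, the chord is in root position (figured bass 5/3).

G augmented, root position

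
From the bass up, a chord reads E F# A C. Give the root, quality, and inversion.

F# half-diminished seventh, third inversion

The pitch classes E, F#, A, C arrange in thirds as F#–A–C–E: an F# half-diminished seventh chord.
The lowest note is E, the seventh of the chord, so this is third inversion (figured bass 4/2).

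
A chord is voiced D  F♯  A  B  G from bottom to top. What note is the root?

The distinct letter names are D, F#, A, B, G. Arranged as a stack of thirds they read G–B–D–F#–A, so G is the root (a G major ninth chord).

G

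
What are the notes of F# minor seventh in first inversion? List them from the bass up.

A, C#, E, F#

F# minor seventh is F#–A–C#–E. First inversion puts the third (A) in the bass, with the remaining tones above: A, C#, E, F#.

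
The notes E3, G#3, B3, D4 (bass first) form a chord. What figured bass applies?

7

The notes E, G#, B, D stack in thirds as E–G#–B–D — an E dominant seventh chord. The bass E is the root, so this is root position: figured 7.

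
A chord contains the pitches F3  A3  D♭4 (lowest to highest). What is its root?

Reordering F, A, Db into stacked thirds gives Db–F–A; the bottom of that stack, Db, is the root.

Db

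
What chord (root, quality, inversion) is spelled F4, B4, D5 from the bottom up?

The pitch classes F, B, D arrange in thirds as B–D–F: a B diminished triad.
The lowest note is F, the fifth of the chord, so this is second inversion (figured bass 6/4).

B diminished, second inversion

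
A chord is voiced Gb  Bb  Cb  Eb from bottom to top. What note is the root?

The distinct letter names are Gb, Bb, Cb, Eb. Arranged as a stack of thirds they read Cb–Eb–Gb–Bb, so Cb is the root (a Cb major seventh chord).

Cb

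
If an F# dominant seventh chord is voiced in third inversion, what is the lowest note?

E

In third inversion the seventh is lowest. For F# dominant seventh (F#–A#–C#–E) that is E.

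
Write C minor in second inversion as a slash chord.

Second inversion of C minor has the fifth (G) in the bass. As a slash chord: Cm/G.

Cm/G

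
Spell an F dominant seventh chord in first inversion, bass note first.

F dominant seventh is F–A–C–Eb. First inversion puts the third (A) in the bass, with the remaining tones above: A, C, Eb, F.

A, C, Eb, F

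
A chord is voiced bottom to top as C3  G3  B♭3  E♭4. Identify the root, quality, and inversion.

C minor seventh, root position

The distinct note names are C, G, Bb, Eb. Stacked in thirds they read C–Eb–G–Bb, which is a minor seventh chord on C.
With the root (C) in the bass, the chord is in root position (figured bass 7).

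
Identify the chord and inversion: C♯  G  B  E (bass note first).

C# half-diminished seventh, root position

Reducing to letter names: C#, G, B, E. These stack in thirds as C#–E–G–B — a C# half-diminished seventh chord.
The lowest note is C#, the root of the chord, so this is root position (figured bass 7).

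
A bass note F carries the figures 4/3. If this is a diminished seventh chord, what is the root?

B

The figures 4/3 mean the fifth of the chord is in the bass. If F is the fifth of a diminished seventh chord, the root is B (chord tones B–D–F–Ab).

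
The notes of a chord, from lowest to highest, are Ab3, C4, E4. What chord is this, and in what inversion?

Ab augmented, root position

Reducing to letter names: Ab, C, E. These stack in thirds as Ab–C–E — an Ab augmented triad.
With the root (Ab) in the bass, the chord is in root position (figured bass 5/3).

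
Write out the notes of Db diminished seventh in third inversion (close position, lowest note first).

Spelling Db diminished seventh: Db–Fb–Abb–Cbb. In third inversion the seventh is bass, giving Cbb, Db, Fb, Abb from the bottom.

Cbb, Db, Fb, Abb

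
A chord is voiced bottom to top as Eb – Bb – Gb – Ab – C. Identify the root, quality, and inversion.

The pitch classes Eb, Bb, Gb, Ab, C arrange in thirds as Ab–C–Eb–Gb–Bb: an Ab dominant ninth chord.
With the fifth (Eb) in the bass, the chord is in second inversion.

Ab dominant ninth, second inversion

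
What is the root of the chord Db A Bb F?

The distinct letter names are Db, A, Bb, F. Arranged as a stack of thirds they read Bb–Db–F–A, so Bb is the root (a Bb minor-major seventh chord).

Bb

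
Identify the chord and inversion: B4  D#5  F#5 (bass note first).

The pitch classes B, D#, F# arrange in thirds as B–D#–F#: a B major triad.
With the root (B) in the bass, the chord is in root position (figured bass 5/3).

B major, root position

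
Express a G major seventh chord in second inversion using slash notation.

Gmaj7/D

Second inversion of G major seventh has the fifth (D) in the bass. As a slash chord: Gmaj7/D.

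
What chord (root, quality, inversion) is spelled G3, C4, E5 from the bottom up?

The pitch classes G, C, E arrange in thirds as C–E–G: a C major triad.
With the fifth (G) in the bass, the chord is in second inversion (figured bass 6/4).

C major, second inversion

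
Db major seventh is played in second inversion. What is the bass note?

Ab

The fifth of Db major seventh (Db–F–Ab–C) is Ab; that is the bass in second inversion.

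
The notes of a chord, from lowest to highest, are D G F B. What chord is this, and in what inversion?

G dominant seventh, second inversion

The pitch classes D, G, F, B arrange in thirds as G–B–D–F: a G dominant seventh chord.
D is the fifth of G dominant seventh; fifth in the bass means second inversion (figured bass 4/3).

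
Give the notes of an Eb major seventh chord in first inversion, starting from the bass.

The chord tones are Eb–G–Bb–D. With the third (G) lowest for first inversion: G, Bb, D, Eb.

G, Bb, D, Eb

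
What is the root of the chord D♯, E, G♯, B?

Reordering D#, E, G#, B into stacked thirds gives E–G#–B–D#; the bottom of that stack, E, is the root.

E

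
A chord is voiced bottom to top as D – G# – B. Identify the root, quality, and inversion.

G# diminished, second inversion

The distinct note names are D, G#, B. Stacked in thirds they read G#–B–D, which is a diminished triad on G#.
The lowest note is D, the fifth of the chord, so this is second inversion (figured bass 6/4).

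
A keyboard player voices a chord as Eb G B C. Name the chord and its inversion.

C minor-major seventh, first inversion

The pitch classes Eb, G, B, C arrange in thirds as C–Eb–G–B: a C minor-major seventh chord.
The lowest note is Eb, the third of the chord, so this is first inversion (figured bass 6/5).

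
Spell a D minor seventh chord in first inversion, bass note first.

The chord tones are D–F–A–C. With the third (F) lowest for first inversion: F, A, C, D.

F, A, C, D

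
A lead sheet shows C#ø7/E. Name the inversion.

first inversion

C#ø7/E means C# half-diminished seventh with E in the bass. E is the third of C# half-diminished seventh (C#–E–G–B), so this is first inversion.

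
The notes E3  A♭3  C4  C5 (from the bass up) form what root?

The distinct letter names are E, Ab, C. Arranged as a stack of thirds they read Ab–C–E, so Ab is the root (an Ab augmented triad).

Ab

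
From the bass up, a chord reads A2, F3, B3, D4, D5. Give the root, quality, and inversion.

B half-diminished seventh, third inversion

The distinct note names are A, F, B, D. Stacked in thirds they read B–D–F–A, which is a half-diminished seventh chord on B.
The lowest note is A, the seventh of the chord, so this is third inversion (figured bass 4/2).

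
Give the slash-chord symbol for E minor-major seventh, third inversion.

Third inversion of E minor-major seventh has the seventh (D#) in the bass. As a slash chord: Em(maj7)/D#.

Em(maj7)/D#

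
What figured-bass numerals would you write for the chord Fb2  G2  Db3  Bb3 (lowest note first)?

The notes Fb, G, Db, Bb stack in thirds as G–Bb–Db–Fb — a G diminished seventh chord. The bass Fb is the seventh, so this is third inversion: figured 4/2.

4/2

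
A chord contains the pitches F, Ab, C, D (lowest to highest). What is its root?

D

F, Ab, C, D are the tones of a D half-diminished seventh chord (D–F–Ab–C), making D the root.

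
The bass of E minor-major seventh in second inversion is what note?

E minor-major seventh is E–G–B–D#. Second inversion places the fifth in the bass: B.

B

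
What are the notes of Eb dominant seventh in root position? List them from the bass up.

The chord tones are Eb–G–Bb–Db. With the root (Eb) lowest for root position: Eb, G, Bb, Db.

Eb, G, Bb, Db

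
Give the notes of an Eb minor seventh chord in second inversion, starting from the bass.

Bb, Db, Eb, Gb

The chord tones are Eb–Gb–Bb–Db. With the fifth (Bb) lowest for second inversion: Bb, Db, Eb, Gb.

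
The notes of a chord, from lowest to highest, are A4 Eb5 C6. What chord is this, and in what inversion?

A diminished, root position

The distinct note names are A, Eb, C. Stacked in thirds they read A–C–Eb, which is a diminished triad on A.
The lowest note is A, the root of the chord, so this is root position (figured bass 5/3).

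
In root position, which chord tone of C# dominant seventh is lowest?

C# dominant seventh is C#–E#–G#–B. Root position places the root in the bass: C#.

C#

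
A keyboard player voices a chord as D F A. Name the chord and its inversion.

The pitch classes D, F, A arrange in thirds as D–F–A: a D minor triad.
D is the root of D minor; root in the bass means root position (figured bass 5/3).

D minor, root position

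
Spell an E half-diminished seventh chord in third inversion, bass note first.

Spelling E half-diminished seventh: E–G–Bb–D. In third inversion the seventh is bass, giving D, E, G, Bb from the bottom.

D, E, G, Bb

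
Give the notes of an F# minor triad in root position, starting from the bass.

The chord tones are F#–A–C#. With the root (F#) lowest for root position: F#, A, C#.

F#, A, C#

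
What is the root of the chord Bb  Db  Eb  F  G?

Eb

The distinct letter names are Bb, Db, Eb, F, G. Arranged as a stack of thirds they read Eb–G–Bb–Db–F, so Eb is the root (an Eb dominant ninth chord).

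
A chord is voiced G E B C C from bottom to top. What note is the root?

The distinct letter names are G, E, B, C. Arranged as a stack of thirds they read C–E–G–B, so C is the root (a C major seventh chord).

C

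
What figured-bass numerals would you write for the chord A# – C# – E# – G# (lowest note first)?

7

The notes A#, C#, E#, G# stack in thirds as A#–C#–E#–G# — an A# minor seventh chord. The bass A# is the root, so this is root position: figured 7.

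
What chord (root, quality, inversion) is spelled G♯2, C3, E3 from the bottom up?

C augmented, second inversion

Reducing to letter names: G#, C, E. These stack in thirds as C–E–G# — a C augmented triad.
With the fifth (G#) in the bass, the chord is in second inversion (figured bass 6/4).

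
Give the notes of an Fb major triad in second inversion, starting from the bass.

Spelling Fb major: Fb–Ab–Cb. In second inversion the fifth is bass, giving Cb, Fb, Ab from the bottom.

Cb, Fb, Ab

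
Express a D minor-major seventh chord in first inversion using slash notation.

First inversion of D minor-major seventh has the third (F) in the bass. As a slash chord: Dm(maj7)/F.

Dm(maj7)/F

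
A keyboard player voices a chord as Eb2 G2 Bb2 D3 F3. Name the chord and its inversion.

The pitch classes Eb, G, Bb, D, F arrange in thirds as Eb–G–Bb–D–F: an Eb major ninth chord.
The lowest note is Eb, the root of the chord, so this is root position.

Eb major ninth, root position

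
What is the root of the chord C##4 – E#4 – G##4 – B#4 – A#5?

C##, E#, G##, B#, A# are the tones of an A# major ninth chord (A#–C##–E#–G##–B#), making A# the root.

A#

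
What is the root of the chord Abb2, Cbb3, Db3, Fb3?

Db

The distinct letter names are Abb, Cbb, Db, Fb. Arranged as a stack of thirds they read Db–Fb–Abb–Cbb, so Db is the root (a Db diminished seventh chord).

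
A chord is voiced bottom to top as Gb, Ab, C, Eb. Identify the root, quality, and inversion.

The pitch classes Gb, Ab, C, Eb arrange in thirds as Ab–C–Eb–Gb: an Ab dominant seventh chord.
The lowest note is Gb, the seventh of the chord, so this is third inversion (figured bass 4/2).

Ab dominant seventh, third inversion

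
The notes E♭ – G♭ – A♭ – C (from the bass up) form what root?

Reordering Eb, Gb, Ab, C into stacked thirds gives Ab–C–Eb–Gb; the bottom of that stack, Ab, is the root.

Ab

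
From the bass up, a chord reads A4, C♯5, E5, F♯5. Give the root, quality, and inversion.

The pitch classes A, C#, E, F# arrange in thirds as F#–A–C#–E: an F# minor seventh chord.
With the third (A) in the bass, the chord is in first inversion (figured bass 6/5).

F# minor seventh, first inversion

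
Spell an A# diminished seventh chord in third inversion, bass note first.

G, A#, C#, E

The chord tones are A#–C#–E–G. With the seventh (G) lowest for third inversion: G, A#, C#, E.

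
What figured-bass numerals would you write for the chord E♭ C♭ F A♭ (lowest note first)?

The notes Eb, Cb, F, Ab stack in thirds as F–Ab–Cb–Eb — an F half-diminished seventh chord. The bass Eb is the seventh, so this is third inversion: figured 4/2.

4/2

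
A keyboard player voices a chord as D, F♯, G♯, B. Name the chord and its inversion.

G# half-diminished seventh, second inversion

Reducing to letter names: D, F#, G#, B. These stack in thirds as G#–B–D–F# — a G# half-diminished seventh chord.
D is the fifth of G# half-diminished seventh; fifth in the bass means second inversion (figured bass 4/3).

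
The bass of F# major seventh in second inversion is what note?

C#

The fifth of F# major seventh (F#–A#–C#–E#) is C#; that is the bass in second inversion.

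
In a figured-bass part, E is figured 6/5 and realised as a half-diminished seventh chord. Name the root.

The figures 6/5 mean the third of the chord is in the bass. If E is the third of a half-diminished seventh chord, the root is C# (chord tones C#–E–G–B).

C#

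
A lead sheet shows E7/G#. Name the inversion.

first inversion

E7/G# means E dominant seventh with G# in the bass. G# is the third of E dominant seventh (E–G#–B–D), so this is first inversion.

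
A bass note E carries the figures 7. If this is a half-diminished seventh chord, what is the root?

E

The figures 7 mean the root of the chord is in the bass. If E is the root of a half-diminished seventh chord, the root is E (chord tones E–G–Bb–D).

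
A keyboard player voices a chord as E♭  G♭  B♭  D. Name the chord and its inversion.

Eb minor-major seventh, root position

Reducing to letter names: Eb, Gb, Bb, D. These stack in thirds as Eb–Gb–Bb–D — an Eb minor-major seventh chord.
Eb is the root of Eb minor-major seventh; root in the bass means root position (figured bass 7).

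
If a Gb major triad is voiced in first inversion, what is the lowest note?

Bb

Gb major is Gb–Bb–Db. First inversion places the third in the bass: Bb.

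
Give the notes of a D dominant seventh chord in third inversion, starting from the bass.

C, D, F#, A

Spelling D dominant seventh: D–F#–A–C. In third inversion the seventh is bass, giving C, D, F#, A from the bottom.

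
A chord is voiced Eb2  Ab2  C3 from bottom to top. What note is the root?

Ab

Eb, Ab, C are the tones of an Ab major triad (Ab–C–Eb), making Ab the root.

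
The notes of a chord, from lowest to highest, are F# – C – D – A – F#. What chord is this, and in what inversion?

The pitch classes F#, C, D, A arrange in thirds as D–F#–A–C: a D dominant seventh chord.
The lowest note is F#, the third of the chord, so this is first inversion (figured bass 6/5).

D dominant seventh, first inversion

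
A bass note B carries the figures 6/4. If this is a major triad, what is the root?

The figures 6/4 mean the fifth of the chord is in the bass. If B is the fifth of a major triad, the root is E (chord tones E–G#–B).

E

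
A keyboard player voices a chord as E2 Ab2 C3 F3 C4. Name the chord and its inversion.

The pitch classes E, Ab, C, F arrange in thirds as F–Ab–C–E: an F minor-major seventh chord.
The lowest note is E, the seventh of the chord, so this is third inversion (figured bass 4/2).

F minor-major seventh, third inversion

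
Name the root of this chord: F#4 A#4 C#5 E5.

F#

Reordering F#, A#, C#, E into stacked thirds gives F#–A#–C#–E; the bottom of that stack, F#, is the root.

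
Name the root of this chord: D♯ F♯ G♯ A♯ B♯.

G#

Reordering D#, F#, G#, A#, B# into stacked thirds gives G#–B#–D#–F#–A#; the bottom of that stack, G#, is the root.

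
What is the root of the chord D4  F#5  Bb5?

Bb

The distinct letter names are D, F#, Bb. Arranged as a stack of thirds they read Bb–D–F#, so Bb is the root (a Bb augmented triad).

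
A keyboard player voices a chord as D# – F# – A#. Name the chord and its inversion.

The distinct note names are D#, F#, A#. Stacked in thirds they read D#–F#–A#, which is a minor triad on D#.
With the root (D#) in the bass, the chord is in root position (figured bass 5/3).

D# minor, root position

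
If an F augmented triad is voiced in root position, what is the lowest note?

F

F augmented is F–A–C#. Root position places the root in the bass: F.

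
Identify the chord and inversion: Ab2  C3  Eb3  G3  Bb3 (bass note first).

The pitch classes Ab, C, Eb, G, Bb arrange in thirds as Ab–C–Eb–G–Bb: an Ab major ninth chord.
Ab is the root of Ab major ninth; root in the bass means root position.

Ab major ninth, root position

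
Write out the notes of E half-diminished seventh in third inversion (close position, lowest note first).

E half-diminished seventh is E–G–Bb–D. Third inversion puts the seventh (D) in the bass, with the remaining tones above: D, E, G, Bb.

D, E, G, Bb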